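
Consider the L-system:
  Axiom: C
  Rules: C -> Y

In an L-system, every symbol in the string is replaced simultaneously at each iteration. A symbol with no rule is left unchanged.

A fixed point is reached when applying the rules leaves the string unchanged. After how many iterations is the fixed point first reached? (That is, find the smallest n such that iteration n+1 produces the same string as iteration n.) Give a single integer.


Step 0: C
Step 1: Y
Step 2: Y  (unchanged — fixed point at step 1)

Answer: 1


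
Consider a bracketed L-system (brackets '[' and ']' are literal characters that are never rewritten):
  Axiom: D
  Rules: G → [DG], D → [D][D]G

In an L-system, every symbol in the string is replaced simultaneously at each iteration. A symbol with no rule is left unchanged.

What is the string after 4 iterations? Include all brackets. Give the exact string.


Answer: [[[[D][D]G][[D][D]G][DG]][[[D][D]G][[D][D]G][DG]][[D][D]G[DG]]][[[[D][D]G][[D][D]G][DG]][[[D][D]G][[D][D]G][DG]][[D][D]G[DG]]][[[D][D]G][[D][D]G][DG][[D][D]G[DG]]]

Derivation:
Step 0: D
Step 1: [D][D]G
Step 2: [[D][D]G][[D][D]G][DG]
Step 3: [[[D][D]G][[D][D]G][DG]][[[D][D]G][[D][D]G][DG]][[D][D]G[DG]]
Step 4: [[[[D][D]G][[D][D]G][DG]][[[D][D]G][[D][D]G][DG]][[D][D]G[DG]]][[[[D][D]G][[D][D]G][DG]][[[D][D]G][[D][D]G][DG]][[D][D]G[DG]]][[[D][D]G][[D][D]G][DG][[D][D]G[DG]]]


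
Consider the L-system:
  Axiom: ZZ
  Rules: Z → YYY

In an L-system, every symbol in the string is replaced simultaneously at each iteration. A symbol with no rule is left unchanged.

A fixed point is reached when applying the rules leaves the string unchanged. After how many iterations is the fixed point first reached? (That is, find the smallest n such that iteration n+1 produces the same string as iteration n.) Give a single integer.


Step 0: ZZ
Step 1: YYYYYY
Step 2: YYYYYY  (unchanged — fixed point at step 1)

Answer: 1


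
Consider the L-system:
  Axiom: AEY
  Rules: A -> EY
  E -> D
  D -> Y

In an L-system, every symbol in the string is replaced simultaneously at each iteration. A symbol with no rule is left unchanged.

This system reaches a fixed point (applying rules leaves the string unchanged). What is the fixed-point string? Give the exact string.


Answer: YYYY

Derivation:
Step 0: AEY
Step 1: EYDY
Step 2: DYYY
Step 3: YYYY
Step 4: YYYY  (unchanged — fixed point at step 3)


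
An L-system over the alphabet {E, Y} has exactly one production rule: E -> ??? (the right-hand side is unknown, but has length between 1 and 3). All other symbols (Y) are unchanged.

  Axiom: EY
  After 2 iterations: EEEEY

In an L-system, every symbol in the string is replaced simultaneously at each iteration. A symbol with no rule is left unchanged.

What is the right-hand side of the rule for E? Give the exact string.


Answer: EE

Derivation:
Trying E -> EE:
  Step 0: EY
  Step 1: EEY
  Step 2: EEEEY
Matches the given result.


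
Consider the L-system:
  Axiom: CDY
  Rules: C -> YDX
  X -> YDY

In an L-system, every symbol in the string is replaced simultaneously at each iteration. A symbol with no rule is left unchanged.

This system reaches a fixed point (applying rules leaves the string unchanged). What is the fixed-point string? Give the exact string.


Step 0: CDY
Step 1: YDXDY
Step 2: YDYDYDY
Step 3: YDYDYDY  (unchanged — fixed point at step 2)

Answer: YDYDYDY


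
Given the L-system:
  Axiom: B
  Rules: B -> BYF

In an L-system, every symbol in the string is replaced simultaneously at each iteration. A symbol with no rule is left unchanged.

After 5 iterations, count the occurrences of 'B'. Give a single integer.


Answer: 1

Derivation:
Step 0: B  (1 'B')
Step 1: BYF  (1 'B')
Step 2: BYFYF  (1 'B')
Step 3: BYFYFYF  (1 'B')
Step 4: BYFYFYFYF  (1 'B')
Step 5: BYFYFYFYFYF  (1 'B')


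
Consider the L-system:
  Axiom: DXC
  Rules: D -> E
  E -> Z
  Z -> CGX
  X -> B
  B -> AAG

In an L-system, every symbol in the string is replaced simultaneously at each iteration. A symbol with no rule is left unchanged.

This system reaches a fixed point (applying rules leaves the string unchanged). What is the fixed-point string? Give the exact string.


Step 0: DXC
Step 1: EBC
Step 2: ZAAGC
Step 3: CGXAAGC
Step 4: CGBAAGC
Step 5: CGAAGAAGC
Step 6: CGAAGAAGC  (unchanged — fixed point at step 5)

Answer: CGAAGAAGC


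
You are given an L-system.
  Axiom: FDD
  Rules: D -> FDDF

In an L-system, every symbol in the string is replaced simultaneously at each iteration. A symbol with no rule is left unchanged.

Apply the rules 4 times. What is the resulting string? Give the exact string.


Answer: FFFFFDDFFDDFFFFDDFFDDFFFFFFDDFFDDFFFFDDFFDDFFFFFFFFDDFFDDFFFFDDFFDDFFFFFFDDFFDDFFFFDDFFDDFFFF

Derivation:
Step 0: FDD
Step 1: FFDDFFDDF
Step 2: FFFDDFFDDFFFFDDFFDDFF
Step 3: FFFFDDFFDDFFFFDDFFDDFFFFFFDDFFDDFFFFDDFFDDFFF
Step 4: FFFFFDDFFDDFFFFDDFFDDFFFFFFDDFFDDFFFFDDFFDDFFFFFFFFDDFFDDFFFFDDFFDDFFFFFFDDFFDDFFFFDDFFDDFFFF


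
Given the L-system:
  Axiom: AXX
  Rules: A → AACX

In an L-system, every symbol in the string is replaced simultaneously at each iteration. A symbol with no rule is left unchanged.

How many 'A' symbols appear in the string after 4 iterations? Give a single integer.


Step 0: AXX  (1 'A')
Step 1: AACXXX  (2 'A')
Step 2: AACXAACXCXXX  (4 'A')
Step 3: AACXAACXCXAACXAACXCXCXXX  (8 'A')
Step 4: AACXAACXCXAACXAACXCXCXAACXAACXCXAACXAACXCXCXCXXX  (16 'A')

Answer: 16


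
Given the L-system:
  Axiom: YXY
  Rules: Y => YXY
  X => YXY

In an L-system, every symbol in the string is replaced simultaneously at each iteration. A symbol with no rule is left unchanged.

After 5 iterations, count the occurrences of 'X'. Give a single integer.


Answer: 243

Derivation:
Step 0: YXY  (1 'X')
Step 1: YXYYXYYXY  (3 'X')
Step 2: YXYYXYYXYYXYYXYYXYYXYYXYYXY  (9 'X')
Step 3: YXYYXYYXYYXYYXYYXYYXYYXYYXYYXYYXYYXYYXYYXYYXYYXYYXYYXYYXYYXYYXYYXYYXYYXYYXYYXYYXY  (27 'X')
Step 4: YXYYXYYXYYXYYXYYXYYXYYXYYXYYXYYXYYXYYXYYXYYXYYXYYXYYXYYXYYXYYXYYXYYXYYXYYXYYXYYXYYXYYXYYXYYXYYXYYXYYXYYXYYXYYXYYXYYXYYXYYXYYXYYXYYXYYXYYXYYXYYXYYXYYXYYXYYXYYXYYXYYXYYXYYXYYXYYXYYXYYXYYXYYXYYXYYXYYXYYXYYXYYXYYXYYXYYXYYXYYXYYXYYXYYXYYXYYXYYXYYXY  (81 'X')
Step 5: YXYYXYYXYYXYYXYYXYYXYYXYYXYYXYYXYYXYYXYYXYYXYYXYYXYYXYYXYYXYYXYYXYYXYYXYYXYYXYYXYYXYYXYYXYYXYYXYYXYYXYYXYYXYYXYYXYYXYYXYYXYYXYYXYYXYYXYYXYYXYYXYYXYYXYYXYYXYYXYYXYYXYYXYYXYYXYYXYYXYYXYYXYYXYYXYYXYYXYYXYYXYYXYYXYYXYYXYYXYYXYYXYYXYYXYYXYYXYYXYYXYYXYYXYYXYYXYYXYYXYYXYYXYYXYYXYYXYYXYYXYYXYYXYYXYYXYYXYYXYYXYYXYYXYYXYYXYYXYYXYYXYYXYYXYYXYYXYYXYYXYYXYYXYYXYYXYYXYYXYYXYYXYYXYYXYYXYYXYYXYYXYYXYYXYYXYYXYYXYYXYYXYYXYYXYYXYYXYYXYYXYYXYYXYYXYYXYYXYYXYYXYYXYYXYYXYYXYYXYYXYYXYYXYYXYYXYYXYYXYYXYYXYYXYYXYYXYYXYYXYYXYYXYYXYYXYYXYYXYYXYYXYYXYYXYYXYYXYYXYYXYYXYYXYYXYYXYYXYYXYYXYYXYYXYYXYYXYYXYYXYYXYYXYYXYYXYYXYYXYYXYYXYYXYYXYYXYYXYYXYYXYYXYYXYYXYYXYYXYYXYYXYYXYYXYYXYYXYYXYYXYYXYYXYYXYYXYYXYYXYYXYYXYYXYYXYYXYYXYYXYYXYYXYYXYYXYYXYYXYYXYYXYYXY  (243 'X')


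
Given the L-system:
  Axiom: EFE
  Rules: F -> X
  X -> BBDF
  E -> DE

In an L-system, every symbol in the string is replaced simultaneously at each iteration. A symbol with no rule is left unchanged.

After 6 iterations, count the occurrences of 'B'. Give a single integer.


Step 0: EFE  (0 'B')
Step 1: DEXDE  (0 'B')
Step 2: DDEBBDFDDE  (2 'B')
Step 3: DDDEBBDXDDDE  (2 'B')
Step 4: DDDDEBBDBBDFDDDDE  (4 'B')
Step 5: DDDDDEBBDBBDXDDDDDE  (4 'B')
Step 6: DDDDDDEBBDBBDBBDFDDDDDDE  (6 'B')

Answer: 6


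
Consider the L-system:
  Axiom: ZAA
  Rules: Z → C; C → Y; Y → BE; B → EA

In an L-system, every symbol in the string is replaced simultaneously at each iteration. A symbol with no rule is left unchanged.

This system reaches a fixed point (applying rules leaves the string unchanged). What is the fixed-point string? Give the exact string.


Step 0: ZAA
Step 1: CAA
Step 2: YAA
Step 3: BEAA
Step 4: EAEAA
Step 5: EAEAA  (unchanged — fixed point at step 4)

Answer: EAEAA


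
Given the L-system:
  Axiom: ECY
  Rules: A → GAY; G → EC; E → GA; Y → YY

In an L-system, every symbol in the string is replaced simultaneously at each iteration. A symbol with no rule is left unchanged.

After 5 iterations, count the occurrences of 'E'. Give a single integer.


Answer: 3

Derivation:
Step 0: ECY  (1 'E')
Step 1: GACYY  (0 'E')
Step 2: ECGAYCYYYY  (1 'E')
Step 3: GACECGAYYYCYYYYYYYY  (1 'E')
Step 4: ECGAYCGACECGAYYYYYYYCYYYYYYYYYYYYYYYY  (2 'E')
Step 5: GACECGAYYYCECGAYCGACECGAYYYYYYYYYYYYYYYCYYYYYYYYYYYYYYYYYYYYYYYYYYYYYYYY  (3 'E')


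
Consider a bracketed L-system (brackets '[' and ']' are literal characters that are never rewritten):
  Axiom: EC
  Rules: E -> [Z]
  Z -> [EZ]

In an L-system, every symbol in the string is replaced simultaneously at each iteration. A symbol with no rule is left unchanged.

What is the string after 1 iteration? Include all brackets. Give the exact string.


Step 0: EC
Step 1: [Z]C

Answer: [Z]C


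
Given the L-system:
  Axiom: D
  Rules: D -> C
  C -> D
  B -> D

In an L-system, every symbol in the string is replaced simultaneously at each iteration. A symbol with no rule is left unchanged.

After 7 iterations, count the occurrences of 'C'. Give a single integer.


Answer: 1

Derivation:
Step 0: D  (0 'C')
Step 1: C  (1 'C')
Step 2: D  (0 'C')
Step 3: C  (1 'C')
Step 4: D  (0 'C')
Step 5: C  (1 'C')
Step 6: D  (0 'C')
Step 7: C  (1 'C')


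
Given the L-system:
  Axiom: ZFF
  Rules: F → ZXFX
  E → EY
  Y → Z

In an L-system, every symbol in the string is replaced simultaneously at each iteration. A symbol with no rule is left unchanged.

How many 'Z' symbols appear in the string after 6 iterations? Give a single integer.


Answer: 13

Derivation:
Step 0: ZFF  (1 'Z')
Step 1: ZZXFXZXFX  (3 'Z')
Step 2: ZZXZXFXXZXZXFXX  (5 'Z')
Step 3: ZZXZXZXFXXXZXZXZXFXXX  (7 'Z')
Step 4: ZZXZXZXZXFXXXXZXZXZXZXFXXXX  (9 'Z')
Step 5: ZZXZXZXZXZXFXXXXXZXZXZXZXZXFXXXXX  (11 'Z')
Step 6: ZZXZXZXZXZXZXFXXXXXXZXZXZXZXZXZXFXXXXXX  (13 'Z')


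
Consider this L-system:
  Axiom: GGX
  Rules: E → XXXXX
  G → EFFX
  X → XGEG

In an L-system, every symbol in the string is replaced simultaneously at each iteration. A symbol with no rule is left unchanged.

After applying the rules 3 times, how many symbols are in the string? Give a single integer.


Answer: 137

Derivation:
Step 0: length = 3
Step 1: length = 12
Step 2: length = 39
Step 3: length = 137


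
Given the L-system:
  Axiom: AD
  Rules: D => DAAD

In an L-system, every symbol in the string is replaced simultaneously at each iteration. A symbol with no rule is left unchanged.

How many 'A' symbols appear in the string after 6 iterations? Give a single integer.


Answer: 127

Derivation:
Step 0: AD  (1 'A')
Step 1: ADAAD  (3 'A')
Step 2: ADAADAADAAD  (7 'A')
Step 3: ADAADAADAADAADAADAADAAD  (15 'A')
Step 4: ADAADAADAADAADAADAADAADAADAADAADAADAADAADAADAAD  (31 'A')
Step 5: ADAADAADAADAADAADAADAADAADAADAADAADAADAADAADAADAADAADAADAADAADAADAADAADAADAADAADAADAADAADAADAAD  (63 'A')
Step 6: ADAADAADAADAADAADAADAADAADAADAADAADAADAADAADAADAADAADAADAADAADAADAADAADAADAADAADAADAADAADAADAADAADAADAADAADAADAADAADAADAADAADAADAADAADAADAADAADAADAADAADAADAADAADAADAADAADAADAADAADAADAADAADAAD  (127 'A')


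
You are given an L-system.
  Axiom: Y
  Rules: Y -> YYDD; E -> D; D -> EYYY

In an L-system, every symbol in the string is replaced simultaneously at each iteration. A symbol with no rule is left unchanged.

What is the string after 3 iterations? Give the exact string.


Step 0: Y
Step 1: YYDD
Step 2: YYDDYYDDEYYYEYYY
Step 3: YYDDYYDDEYYYEYYYYYDDYYDDEYYYEYYYDYYDDYYDDYYDDDYYDDYYDDYYDD

Answer: YYDDYYDDEYYYEYYYYYDDYYDDEYYYEYYYDYYDDYYDDYYDDDYYDDYYDDYYDD


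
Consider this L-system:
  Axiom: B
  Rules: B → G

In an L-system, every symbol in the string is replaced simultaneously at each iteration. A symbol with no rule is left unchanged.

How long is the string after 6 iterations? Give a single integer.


Step 0: length = 1
Step 1: length = 1
Step 2: length = 1
Step 3: length = 1
Step 4: length = 1
Step 5: length = 1
Step 6: length = 1

Answer: 1


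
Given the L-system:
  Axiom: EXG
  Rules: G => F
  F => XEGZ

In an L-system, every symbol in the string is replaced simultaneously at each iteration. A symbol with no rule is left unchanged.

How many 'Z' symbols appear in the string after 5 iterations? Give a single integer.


Step 0: EXG  (0 'Z')
Step 1: EXF  (0 'Z')
Step 2: EXXEGZ  (1 'Z')
Step 3: EXXEFZ  (1 'Z')
Step 4: EXXEXEGZZ  (2 'Z')
Step 5: EXXEXEFZZ  (2 'Z')

Answer: 2


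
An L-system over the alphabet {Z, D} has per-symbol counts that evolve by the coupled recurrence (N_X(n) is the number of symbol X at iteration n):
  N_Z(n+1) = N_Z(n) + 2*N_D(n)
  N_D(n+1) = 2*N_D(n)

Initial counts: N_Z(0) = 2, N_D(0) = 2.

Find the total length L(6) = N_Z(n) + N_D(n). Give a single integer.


Step 0: N_Z=2, N_D=2, L=4
Step 1: N_Z=6, N_D=4, L=10
Step 2: N_Z=14, N_D=8, L=22
Step 3: N_Z=30, N_D=16, L=46
Step 4: N_Z=62, N_D=32, L=94
Step 5: N_Z=126, N_D=64, L=190
Step 6: N_Z=254, N_D=128, L=382

Answer: 382


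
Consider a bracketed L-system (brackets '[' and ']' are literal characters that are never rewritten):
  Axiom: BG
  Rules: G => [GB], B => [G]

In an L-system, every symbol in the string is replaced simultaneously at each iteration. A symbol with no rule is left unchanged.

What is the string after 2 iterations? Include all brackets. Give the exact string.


Answer: [[GB]][[GB][G]]

Derivation:
Step 0: BG
Step 1: [G][GB]
Step 2: [[GB]][[GB][G]]


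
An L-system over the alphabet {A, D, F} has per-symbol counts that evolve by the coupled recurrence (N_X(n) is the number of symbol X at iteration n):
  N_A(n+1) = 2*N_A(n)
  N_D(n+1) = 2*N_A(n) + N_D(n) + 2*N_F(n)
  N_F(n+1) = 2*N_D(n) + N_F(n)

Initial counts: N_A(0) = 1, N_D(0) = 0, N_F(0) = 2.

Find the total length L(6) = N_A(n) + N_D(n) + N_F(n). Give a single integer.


Answer: 2852

Derivation:
Step 0: N_A=1, N_D=0, N_F=2, L=3
Step 1: N_A=2, N_D=6, N_F=2, L=10
Step 2: N_A=4, N_D=14, N_F=14, L=32
Step 3: N_A=8, N_D=50, N_F=42, L=100
Step 4: N_A=16, N_D=150, N_F=142, L=308
Step 5: N_A=32, N_D=466, N_F=442, L=940
Step 6: N_A=64, N_D=1414, N_F=1374, L=2852


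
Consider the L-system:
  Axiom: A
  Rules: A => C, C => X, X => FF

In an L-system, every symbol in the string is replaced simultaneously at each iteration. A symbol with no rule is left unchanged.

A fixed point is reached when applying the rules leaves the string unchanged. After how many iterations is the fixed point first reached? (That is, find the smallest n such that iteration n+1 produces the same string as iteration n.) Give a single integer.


Answer: 3

Derivation:
Step 0: A
Step 1: C
Step 2: X
Step 3: FF
Step 4: FF  (unchanged — fixed point at step 3)


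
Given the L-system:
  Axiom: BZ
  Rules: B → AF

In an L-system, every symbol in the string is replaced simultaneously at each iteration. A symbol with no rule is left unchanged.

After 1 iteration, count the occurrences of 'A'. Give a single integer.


Step 0: BZ  (0 'A')
Step 1: AFZ  (1 'A')

Answer: 1


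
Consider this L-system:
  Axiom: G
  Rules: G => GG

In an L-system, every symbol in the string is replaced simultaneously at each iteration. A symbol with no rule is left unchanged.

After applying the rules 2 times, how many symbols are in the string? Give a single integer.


Step 0: length = 1
Step 1: length = 2
Step 2: length = 4

Answer: 4


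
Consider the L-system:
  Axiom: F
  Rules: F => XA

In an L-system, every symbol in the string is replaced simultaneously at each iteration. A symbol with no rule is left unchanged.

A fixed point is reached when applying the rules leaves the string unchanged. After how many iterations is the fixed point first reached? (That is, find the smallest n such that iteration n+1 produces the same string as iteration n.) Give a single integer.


Answer: 1

Derivation:
Step 0: F
Step 1: XA
Step 2: XA  (unchanged — fixed point at step 1)


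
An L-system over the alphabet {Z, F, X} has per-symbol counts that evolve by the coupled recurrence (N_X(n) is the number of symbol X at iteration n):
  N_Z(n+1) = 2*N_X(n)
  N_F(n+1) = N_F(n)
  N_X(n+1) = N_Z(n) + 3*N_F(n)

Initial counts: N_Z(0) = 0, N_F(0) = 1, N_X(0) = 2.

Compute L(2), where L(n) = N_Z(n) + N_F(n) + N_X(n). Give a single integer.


Step 0: N_Z=0, N_F=1, N_X=2, L=3
Step 1: N_Z=4, N_F=1, N_X=3, L=8
Step 2: N_Z=6, N_F=1, N_X=7, L=14

Answer: 14


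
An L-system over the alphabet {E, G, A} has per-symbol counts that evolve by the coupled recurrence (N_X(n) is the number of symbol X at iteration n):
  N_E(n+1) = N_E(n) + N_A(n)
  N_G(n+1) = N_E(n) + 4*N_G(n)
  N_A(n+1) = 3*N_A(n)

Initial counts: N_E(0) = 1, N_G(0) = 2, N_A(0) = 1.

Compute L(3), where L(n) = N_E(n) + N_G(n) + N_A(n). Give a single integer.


Answer: 198

Derivation:
Step 0: N_E=1, N_G=2, N_A=1, L=4
Step 1: N_E=2, N_G=9, N_A=3, L=14
Step 2: N_E=5, N_G=38, N_A=9, L=52
Step 3: N_E=14, N_G=157, N_A=27, L=198


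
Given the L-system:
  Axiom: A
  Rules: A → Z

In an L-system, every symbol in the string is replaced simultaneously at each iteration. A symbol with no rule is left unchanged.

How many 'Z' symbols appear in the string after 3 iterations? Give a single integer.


Answer: 1

Derivation:
Step 0: A  (0 'Z')
Step 1: Z  (1 'Z')
Step 2: Z  (1 'Z')
Step 3: Z  (1 'Z')


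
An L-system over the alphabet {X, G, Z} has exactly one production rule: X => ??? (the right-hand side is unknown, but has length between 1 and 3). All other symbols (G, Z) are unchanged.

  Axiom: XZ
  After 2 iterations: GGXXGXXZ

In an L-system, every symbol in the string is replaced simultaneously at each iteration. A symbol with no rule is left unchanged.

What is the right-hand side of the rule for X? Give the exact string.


Answer: GXX

Derivation:
Trying X => GXX:
  Step 0: XZ
  Step 1: GXXZ
  Step 2: GGXXGXXZ
Matches the given result.


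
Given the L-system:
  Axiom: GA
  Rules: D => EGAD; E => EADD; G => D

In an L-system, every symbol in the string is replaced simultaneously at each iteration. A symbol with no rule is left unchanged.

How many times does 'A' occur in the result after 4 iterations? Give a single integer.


Step 0: GA  (1 'A')
Step 1: DA  (1 'A')
Step 2: EGADA  (2 'A')
Step 3: EADDDAEGADA  (4 'A')
Step 4: EADDAEGADEGADEGADAEADDDAEGADA  (10 'A')

Answer: 10


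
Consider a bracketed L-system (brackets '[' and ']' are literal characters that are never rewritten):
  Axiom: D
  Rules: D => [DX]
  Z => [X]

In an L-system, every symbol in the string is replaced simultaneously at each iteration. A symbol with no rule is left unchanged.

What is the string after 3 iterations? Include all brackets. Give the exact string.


Answer: [[[DX]X]X]

Derivation:
Step 0: D
Step 1: [DX]
Step 2: [[DX]X]
Step 3: [[[DX]X]X]


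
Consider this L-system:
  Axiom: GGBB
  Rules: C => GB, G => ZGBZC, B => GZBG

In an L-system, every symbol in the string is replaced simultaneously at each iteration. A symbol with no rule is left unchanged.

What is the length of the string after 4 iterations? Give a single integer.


Answer: 464

Derivation:
Step 0: length = 4
Step 1: length = 18
Step 2: length = 56
Step 3: length = 162
Step 4: length = 464


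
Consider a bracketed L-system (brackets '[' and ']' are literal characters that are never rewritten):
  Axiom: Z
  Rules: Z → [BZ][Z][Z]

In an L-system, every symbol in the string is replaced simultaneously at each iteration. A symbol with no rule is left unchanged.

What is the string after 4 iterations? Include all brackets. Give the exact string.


Step 0: Z
Step 1: [BZ][Z][Z]
Step 2: [B[BZ][Z][Z]][[BZ][Z][Z]][[BZ][Z][Z]]
Step 3: [B[B[BZ][Z][Z]][[BZ][Z][Z]][[BZ][Z][Z]]][[B[BZ][Z][Z]][[BZ][Z][Z]][[BZ][Z][Z]]][[B[BZ][Z][Z]][[BZ][Z][Z]][[BZ][Z][Z]]]
Step 4: [B[B[B[BZ][Z][Z]][[BZ][Z][Z]][[BZ][Z][Z]]][[B[BZ][Z][Z]][[BZ][Z][Z]][[BZ][Z][Z]]][[B[BZ][Z][Z]][[BZ][Z][Z]][[BZ][Z][Z]]]][[B[B[BZ][Z][Z]][[BZ][Z][Z]][[BZ][Z][Z]]][[B[BZ][Z][Z]][[BZ][Z][Z]][[BZ][Z][Z]]][[B[BZ][Z][Z]][[BZ][Z][Z]][[BZ][Z][Z]]]][[B[B[BZ][Z][Z]][[BZ][Z][Z]][[BZ][Z][Z]]][[B[BZ][Z][Z]][[BZ][Z][Z]][[BZ][Z][Z]]][[B[BZ][Z][Z]][[BZ][Z][Z]][[BZ][Z][Z]]]]

Answer: [B[B[B[BZ][Z][Z]][[BZ][Z][Z]][[BZ][Z][Z]]][[B[BZ][Z][Z]][[BZ][Z][Z]][[BZ][Z][Z]]][[B[BZ][Z][Z]][[BZ][Z][Z]][[BZ][Z][Z]]]][[B[B[BZ][Z][Z]][[BZ][Z][Z]][[BZ][Z][Z]]][[B[BZ][Z][Z]][[BZ][Z][Z]][[BZ][Z][Z]]][[B[BZ][Z][Z]][[BZ][Z][Z]][[BZ][Z][Z]]]][[B[B[BZ][Z][Z]][[BZ][Z][Z]][[BZ][Z][Z]]][[B[BZ][Z][Z]][[BZ][Z][Z]][[BZ][Z][Z]]][[B[BZ][Z][Z]][[BZ][Z][Z]][[BZ][Z][Z]]]]


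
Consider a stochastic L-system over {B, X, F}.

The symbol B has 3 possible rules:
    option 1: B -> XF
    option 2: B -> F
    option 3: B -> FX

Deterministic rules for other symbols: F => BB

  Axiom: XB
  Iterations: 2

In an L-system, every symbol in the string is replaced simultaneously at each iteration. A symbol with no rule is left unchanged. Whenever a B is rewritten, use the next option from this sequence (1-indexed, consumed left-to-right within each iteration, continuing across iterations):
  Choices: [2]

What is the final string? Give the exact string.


Step 0: XB
Step 1: XF  (used choices [2])
Step 2: XBB  (used choices [])

Answer: XBB


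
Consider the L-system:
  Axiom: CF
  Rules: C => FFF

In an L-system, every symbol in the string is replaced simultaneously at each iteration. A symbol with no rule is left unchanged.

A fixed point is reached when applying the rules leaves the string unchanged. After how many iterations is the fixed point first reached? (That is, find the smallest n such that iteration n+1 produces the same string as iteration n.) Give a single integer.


Step 0: CF
Step 1: FFFF
Step 2: FFFF  (unchanged — fixed point at step 1)

Answer: 1


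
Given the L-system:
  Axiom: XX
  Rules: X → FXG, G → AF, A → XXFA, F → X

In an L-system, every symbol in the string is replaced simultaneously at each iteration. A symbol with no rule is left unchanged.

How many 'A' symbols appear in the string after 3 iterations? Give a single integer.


Answer: 4

Derivation:
Step 0: XX  (0 'A')
Step 1: FXGFXG  (0 'A')
Step 2: XFXGAFXFXGAF  (2 'A')
Step 3: FXGXFXGAFXXFAXFXGXFXGAFXXFAX  (4 'A')


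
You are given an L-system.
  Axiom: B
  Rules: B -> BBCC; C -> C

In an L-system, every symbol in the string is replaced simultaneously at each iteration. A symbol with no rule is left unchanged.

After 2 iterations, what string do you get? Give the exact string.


Answer: BBCCBBCCCC

Derivation:
Step 0: B
Step 1: BBCC
Step 2: BBCCBBCCCC


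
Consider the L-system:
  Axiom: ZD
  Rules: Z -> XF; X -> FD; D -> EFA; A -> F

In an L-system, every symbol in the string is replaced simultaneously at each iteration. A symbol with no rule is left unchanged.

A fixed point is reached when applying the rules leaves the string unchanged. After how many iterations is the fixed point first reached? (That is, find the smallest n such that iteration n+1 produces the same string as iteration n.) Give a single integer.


Step 0: ZD
Step 1: XFEFA
Step 2: FDFEFF
Step 3: FEFAFEFF
Step 4: FEFFFEFF
Step 5: FEFFFEFF  (unchanged — fixed point at step 4)

Answer: 4


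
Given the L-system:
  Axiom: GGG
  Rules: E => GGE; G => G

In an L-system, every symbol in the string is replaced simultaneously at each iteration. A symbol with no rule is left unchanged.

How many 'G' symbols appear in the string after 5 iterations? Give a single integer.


Answer: 3

Derivation:
Step 0: GGG  (3 'G')
Step 1: GGG  (3 'G')
Step 2: GGG  (3 'G')
Step 3: GGG  (3 'G')
Step 4: GGG  (3 'G')
Step 5: GGG  (3 'G')


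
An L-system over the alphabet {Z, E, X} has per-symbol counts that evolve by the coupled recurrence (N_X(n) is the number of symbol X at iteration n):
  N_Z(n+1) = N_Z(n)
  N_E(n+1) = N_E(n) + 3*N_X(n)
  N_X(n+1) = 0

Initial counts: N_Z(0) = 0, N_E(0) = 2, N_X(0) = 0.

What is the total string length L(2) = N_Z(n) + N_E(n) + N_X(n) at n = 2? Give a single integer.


Step 0: N_Z=0, N_E=2, N_X=0, L=2
Step 1: N_Z=0, N_E=2, N_X=0, L=2
Step 2: N_Z=0, N_E=2, N_X=0, L=2

Answer: 2


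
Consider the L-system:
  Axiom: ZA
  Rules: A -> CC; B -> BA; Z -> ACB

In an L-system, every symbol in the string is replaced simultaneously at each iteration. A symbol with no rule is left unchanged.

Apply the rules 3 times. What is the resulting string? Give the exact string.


Step 0: ZA
Step 1: ACBCC
Step 2: CCCBACC
Step 3: CCCBACCCC

Answer: CCCBACCCC


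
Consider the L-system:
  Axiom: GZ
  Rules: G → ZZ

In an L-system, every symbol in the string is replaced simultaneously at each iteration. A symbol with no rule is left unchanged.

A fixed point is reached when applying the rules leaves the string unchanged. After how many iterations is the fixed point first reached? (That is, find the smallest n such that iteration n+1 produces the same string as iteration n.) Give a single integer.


Answer: 1

Derivation:
Step 0: GZ
Step 1: ZZZ
Step 2: ZZZ  (unchanged — fixed point at step 1)


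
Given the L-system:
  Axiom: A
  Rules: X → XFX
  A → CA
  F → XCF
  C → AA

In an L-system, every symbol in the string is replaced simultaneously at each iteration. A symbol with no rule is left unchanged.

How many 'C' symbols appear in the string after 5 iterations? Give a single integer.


Step 0: A  (0 'C')
Step 1: CA  (1 'C')
Step 2: AACA  (1 'C')
Step 3: CACAAACA  (3 'C')
Step 4: AACAAACACACAAACA  (5 'C')
Step 5: CACAAACACACAAACAAACAAACACACAAACA  (11 'C')

Answer: 11


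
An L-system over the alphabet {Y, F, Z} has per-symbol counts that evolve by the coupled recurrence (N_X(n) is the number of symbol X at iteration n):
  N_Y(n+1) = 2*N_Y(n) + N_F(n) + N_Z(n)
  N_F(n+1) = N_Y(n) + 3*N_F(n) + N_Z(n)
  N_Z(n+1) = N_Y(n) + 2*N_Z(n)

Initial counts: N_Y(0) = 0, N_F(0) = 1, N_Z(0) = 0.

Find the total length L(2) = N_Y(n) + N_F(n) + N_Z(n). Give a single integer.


Answer: 16

Derivation:
Step 0: N_Y=0, N_F=1, N_Z=0, L=1
Step 1: N_Y=1, N_F=3, N_Z=0, L=4
Step 2: N_Y=5, N_F=10, N_Z=1, L=16


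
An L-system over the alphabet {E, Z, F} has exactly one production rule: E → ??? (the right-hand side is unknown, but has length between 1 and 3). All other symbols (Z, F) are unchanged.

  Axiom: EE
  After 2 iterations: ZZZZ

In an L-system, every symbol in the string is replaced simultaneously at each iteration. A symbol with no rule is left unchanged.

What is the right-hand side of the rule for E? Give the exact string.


Trying E → ZZ:
  Step 0: EE
  Step 1: ZZZZ
  Step 2: ZZZZ
Matches the given result.

Answer: ZZ


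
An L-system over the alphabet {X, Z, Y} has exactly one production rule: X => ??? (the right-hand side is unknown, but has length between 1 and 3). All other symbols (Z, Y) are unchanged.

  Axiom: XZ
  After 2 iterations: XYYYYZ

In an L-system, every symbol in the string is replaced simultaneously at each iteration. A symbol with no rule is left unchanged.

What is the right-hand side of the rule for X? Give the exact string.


Trying X => XYY:
  Step 0: XZ
  Step 1: XYYZ
  Step 2: XYYYYZ
Matches the given result.

Answer: XYY


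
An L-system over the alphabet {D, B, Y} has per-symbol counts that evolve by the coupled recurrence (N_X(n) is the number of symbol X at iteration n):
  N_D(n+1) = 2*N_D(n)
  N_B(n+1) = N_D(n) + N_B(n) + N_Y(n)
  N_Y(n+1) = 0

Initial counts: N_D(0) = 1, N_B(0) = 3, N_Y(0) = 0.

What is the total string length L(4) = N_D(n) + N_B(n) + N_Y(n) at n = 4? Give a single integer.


Step 0: N_D=1, N_B=3, N_Y=0, L=4
Step 1: N_D=2, N_B=4, N_Y=0, L=6
Step 2: N_D=4, N_B=6, N_Y=0, L=10
Step 3: N_D=8, N_B=10, N_Y=0, L=18
Step 4: N_D=16, N_B=18, N_Y=0, L=34

Answer: 34


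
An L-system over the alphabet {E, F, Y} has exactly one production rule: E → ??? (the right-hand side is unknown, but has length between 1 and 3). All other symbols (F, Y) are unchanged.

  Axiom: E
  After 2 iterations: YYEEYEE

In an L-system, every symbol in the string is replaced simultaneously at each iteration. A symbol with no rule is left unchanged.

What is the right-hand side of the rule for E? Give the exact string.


Answer: YEE

Derivation:
Trying E → YEE:
  Step 0: E
  Step 1: YEE
  Step 2: YYEEYEE
Matches the given result.


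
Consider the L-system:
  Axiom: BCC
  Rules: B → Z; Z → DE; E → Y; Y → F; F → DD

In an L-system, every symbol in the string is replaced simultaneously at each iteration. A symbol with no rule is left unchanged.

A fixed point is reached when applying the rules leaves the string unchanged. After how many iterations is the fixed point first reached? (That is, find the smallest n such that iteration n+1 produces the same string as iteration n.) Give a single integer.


Step 0: BCC
Step 1: ZCC
Step 2: DECC
Step 3: DYCC
Step 4: DFCC
Step 5: DDDCC
Step 6: DDDCC  (unchanged — fixed point at step 5)

Answer: 5


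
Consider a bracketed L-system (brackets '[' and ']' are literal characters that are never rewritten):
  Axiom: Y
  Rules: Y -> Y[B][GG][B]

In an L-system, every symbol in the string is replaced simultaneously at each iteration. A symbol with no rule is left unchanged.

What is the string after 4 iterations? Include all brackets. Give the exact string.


Answer: Y[B][GG][B][B][GG][B][B][GG][B][B][GG][B]

Derivation:
Step 0: Y
Step 1: Y[B][GG][B]
Step 2: Y[B][GG][B][B][GG][B]
Step 3: Y[B][GG][B][B][GG][B][B][GG][B]
Step 4: Y[B][GG][B][B][GG][B][B][GG][B][B][GG][B]


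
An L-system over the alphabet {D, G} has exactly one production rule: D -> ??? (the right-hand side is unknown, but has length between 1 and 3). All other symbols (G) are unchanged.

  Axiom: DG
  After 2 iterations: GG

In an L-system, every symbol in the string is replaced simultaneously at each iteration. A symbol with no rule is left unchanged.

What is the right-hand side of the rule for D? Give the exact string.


Answer: G

Derivation:
Trying D -> G:
  Step 0: DG
  Step 1: GG
  Step 2: GG
Matches the given result.


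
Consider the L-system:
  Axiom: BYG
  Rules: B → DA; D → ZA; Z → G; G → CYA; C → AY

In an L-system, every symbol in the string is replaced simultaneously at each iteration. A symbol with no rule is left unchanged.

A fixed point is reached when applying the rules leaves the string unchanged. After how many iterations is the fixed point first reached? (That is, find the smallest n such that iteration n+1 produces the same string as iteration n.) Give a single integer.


Step 0: BYG
Step 1: DAYCYA
Step 2: ZAAYAYYA
Step 3: GAAYAYYA
Step 4: CYAAAYAYYA
Step 5: AYYAAAYAYYA
Step 6: AYYAAAYAYYA  (unchanged — fixed point at step 5)

Answer: 5


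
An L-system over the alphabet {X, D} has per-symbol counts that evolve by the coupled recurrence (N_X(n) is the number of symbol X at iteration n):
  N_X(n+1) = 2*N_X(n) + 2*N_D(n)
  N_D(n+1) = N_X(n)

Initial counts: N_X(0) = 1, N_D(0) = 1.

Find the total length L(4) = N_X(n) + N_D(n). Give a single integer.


Step 0: N_X=1, N_D=1, L=2
Step 1: N_X=4, N_D=1, L=5
Step 2: N_X=10, N_D=4, L=14
Step 3: N_X=28, N_D=10, L=38
Step 4: N_X=76, N_D=28, L=104

Answer: 104


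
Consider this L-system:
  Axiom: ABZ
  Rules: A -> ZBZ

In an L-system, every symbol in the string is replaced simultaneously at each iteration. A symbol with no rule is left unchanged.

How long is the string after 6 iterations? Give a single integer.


Answer: 5

Derivation:
Step 0: length = 3
Step 1: length = 5
Step 2: length = 5
Step 3: length = 5
Step 4: length = 5
Step 5: length = 5
Step 6: length = 5


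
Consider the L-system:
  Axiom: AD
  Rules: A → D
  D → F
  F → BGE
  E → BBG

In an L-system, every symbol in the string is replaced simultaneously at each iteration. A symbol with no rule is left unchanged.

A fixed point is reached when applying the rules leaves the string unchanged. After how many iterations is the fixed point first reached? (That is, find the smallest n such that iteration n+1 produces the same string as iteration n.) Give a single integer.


Step 0: AD
Step 1: DF
Step 2: FBGE
Step 3: BGEBGBBG
Step 4: BGBBGBGBBG
Step 5: BGBBGBGBBG  (unchanged — fixed point at step 4)

Answer: 4


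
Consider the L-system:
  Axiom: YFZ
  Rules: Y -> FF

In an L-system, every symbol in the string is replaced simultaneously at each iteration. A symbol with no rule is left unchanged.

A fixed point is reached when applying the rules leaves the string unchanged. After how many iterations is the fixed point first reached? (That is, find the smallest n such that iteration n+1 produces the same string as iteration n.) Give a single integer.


Step 0: YFZ
Step 1: FFFZ
Step 2: FFFZ  (unchanged — fixed point at step 1)

Answer: 1


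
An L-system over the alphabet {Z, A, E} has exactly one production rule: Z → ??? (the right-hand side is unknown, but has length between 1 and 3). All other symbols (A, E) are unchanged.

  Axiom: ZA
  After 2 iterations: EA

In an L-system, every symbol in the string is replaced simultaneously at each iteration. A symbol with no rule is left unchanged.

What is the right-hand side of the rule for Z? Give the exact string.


Trying Z → E:
  Step 0: ZA
  Step 1: EA
  Step 2: EA
Matches the given result.

Answer: E


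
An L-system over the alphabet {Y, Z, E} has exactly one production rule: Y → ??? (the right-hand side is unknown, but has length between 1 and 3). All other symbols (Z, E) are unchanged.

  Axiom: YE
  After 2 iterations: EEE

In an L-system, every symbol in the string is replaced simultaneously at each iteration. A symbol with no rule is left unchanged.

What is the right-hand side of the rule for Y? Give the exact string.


Answer: EE

Derivation:
Trying Y → EE:
  Step 0: YE
  Step 1: EEE
  Step 2: EEE
Matches the given result.


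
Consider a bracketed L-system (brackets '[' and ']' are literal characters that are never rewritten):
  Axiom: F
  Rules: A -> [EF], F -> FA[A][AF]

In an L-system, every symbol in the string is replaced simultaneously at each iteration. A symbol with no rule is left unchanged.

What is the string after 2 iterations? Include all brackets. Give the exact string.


Answer: FA[A][AF][EF][[EF]][[EF]FA[A][AF]]

Derivation:
Step 0: F
Step 1: FA[A][AF]
Step 2: FA[A][AF][EF][[EF]][[EF]FA[A][AF]]


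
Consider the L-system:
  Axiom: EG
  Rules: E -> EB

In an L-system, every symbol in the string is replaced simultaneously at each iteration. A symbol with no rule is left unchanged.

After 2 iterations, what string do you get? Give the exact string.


Step 0: EG
Step 1: EBG
Step 2: EBBG

Answer: EBBG


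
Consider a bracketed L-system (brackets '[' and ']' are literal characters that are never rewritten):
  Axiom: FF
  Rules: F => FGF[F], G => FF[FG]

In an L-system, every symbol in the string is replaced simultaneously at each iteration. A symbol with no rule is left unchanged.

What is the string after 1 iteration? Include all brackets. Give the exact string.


Step 0: FF
Step 1: FGF[F]FGF[F]

Answer: FGF[F]FGF[F]


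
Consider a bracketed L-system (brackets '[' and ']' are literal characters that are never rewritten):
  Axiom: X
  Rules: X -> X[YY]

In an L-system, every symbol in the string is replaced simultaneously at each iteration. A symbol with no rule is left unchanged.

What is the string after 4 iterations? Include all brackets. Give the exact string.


Step 0: X
Step 1: X[YY]
Step 2: X[YY][YY]
Step 3: X[YY][YY][YY]
Step 4: X[YY][YY][YY][YY]

Answer: X[YY][YY][YY][YY]


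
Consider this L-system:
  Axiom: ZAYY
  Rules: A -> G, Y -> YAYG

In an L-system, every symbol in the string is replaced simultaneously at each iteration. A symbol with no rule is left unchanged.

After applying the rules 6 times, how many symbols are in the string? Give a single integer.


Step 0: length = 4
Step 1: length = 10
Step 2: length = 22
Step 3: length = 46
Step 4: length = 94
Step 5: length = 190
Step 6: length = 382

Answer: 382


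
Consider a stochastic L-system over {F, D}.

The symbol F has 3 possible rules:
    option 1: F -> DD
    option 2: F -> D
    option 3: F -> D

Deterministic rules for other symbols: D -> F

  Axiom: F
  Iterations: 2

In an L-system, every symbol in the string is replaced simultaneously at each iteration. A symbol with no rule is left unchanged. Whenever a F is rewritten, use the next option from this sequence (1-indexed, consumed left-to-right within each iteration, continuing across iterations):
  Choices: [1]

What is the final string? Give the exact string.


Answer: FF

Derivation:
Step 0: F
Step 1: DD  (used choices [1])
Step 2: FF  (used choices [])


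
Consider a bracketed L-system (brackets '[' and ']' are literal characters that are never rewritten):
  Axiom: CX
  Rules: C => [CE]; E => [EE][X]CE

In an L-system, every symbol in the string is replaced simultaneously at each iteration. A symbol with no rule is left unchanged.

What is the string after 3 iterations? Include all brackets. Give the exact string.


Answer: [[[CE][EE][X]CE][[EE][X]CE[EE][X]CE][X][CE][EE][X]CE]X

Derivation:
Step 0: CX
Step 1: [CE]X
Step 2: [[CE][EE][X]CE]X
Step 3: [[[CE][EE][X]CE][[EE][X]CE[EE][X]CE][X][CE][EE][X]CE]X


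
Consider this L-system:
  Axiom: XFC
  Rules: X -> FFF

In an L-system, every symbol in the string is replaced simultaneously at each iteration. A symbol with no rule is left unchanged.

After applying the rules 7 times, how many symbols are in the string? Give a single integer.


Answer: 5

Derivation:
Step 0: length = 3
Step 1: length = 5
Step 2: length = 5
Step 3: length = 5
Step 4: length = 5
Step 5: length = 5
Step 6: length = 5
Step 7: length = 5


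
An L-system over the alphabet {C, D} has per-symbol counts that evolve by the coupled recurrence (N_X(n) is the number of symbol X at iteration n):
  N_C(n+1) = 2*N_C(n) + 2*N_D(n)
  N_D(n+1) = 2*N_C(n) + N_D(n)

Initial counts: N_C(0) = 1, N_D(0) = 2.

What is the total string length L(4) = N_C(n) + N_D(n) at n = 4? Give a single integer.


Answer: 456

Derivation:
Step 0: N_C=1, N_D=2, L=3
Step 1: N_C=6, N_D=4, L=10
Step 2: N_C=20, N_D=16, L=36
Step 3: N_C=72, N_D=56, L=128
Step 4: N_C=256, N_D=200, L=456


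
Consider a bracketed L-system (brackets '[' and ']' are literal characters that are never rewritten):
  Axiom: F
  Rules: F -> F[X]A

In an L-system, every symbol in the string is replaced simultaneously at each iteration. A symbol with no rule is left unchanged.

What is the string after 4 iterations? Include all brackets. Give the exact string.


Step 0: F
Step 1: F[X]A
Step 2: F[X]A[X]A
Step 3: F[X]A[X]A[X]A
Step 4: F[X]A[X]A[X]A[X]A

Answer: F[X]A[X]A[X]A[X]A


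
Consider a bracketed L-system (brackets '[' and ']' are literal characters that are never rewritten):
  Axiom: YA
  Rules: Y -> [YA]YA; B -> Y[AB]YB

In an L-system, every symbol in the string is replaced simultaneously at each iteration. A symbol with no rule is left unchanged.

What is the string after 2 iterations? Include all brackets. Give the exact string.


Answer: [[YA]YAA][YA]YAAA

Derivation:
Step 0: YA
Step 1: [YA]YAA
Step 2: [[YA]YAA][YA]YAAA


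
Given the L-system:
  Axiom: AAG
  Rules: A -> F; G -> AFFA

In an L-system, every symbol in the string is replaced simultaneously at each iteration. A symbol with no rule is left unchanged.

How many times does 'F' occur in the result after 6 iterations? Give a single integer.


Answer: 6

Derivation:
Step 0: AAG  (0 'F')
Step 1: FFAFFA  (4 'F')
Step 2: FFFFFF  (6 'F')
Step 3: FFFFFF  (6 'F')
Step 4: FFFFFF  (6 'F')
Step 5: FFFFFF  (6 'F')
Step 6: FFFFFF  (6 'F')


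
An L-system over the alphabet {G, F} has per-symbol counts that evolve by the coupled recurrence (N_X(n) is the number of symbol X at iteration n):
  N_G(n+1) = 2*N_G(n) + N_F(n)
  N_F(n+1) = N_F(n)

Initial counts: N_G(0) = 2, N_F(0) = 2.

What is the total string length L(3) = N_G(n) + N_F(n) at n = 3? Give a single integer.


Step 0: N_G=2, N_F=2, L=4
Step 1: N_G=6, N_F=2, L=8
Step 2: N_G=14, N_F=2, L=16
Step 3: N_G=30, N_F=2, L=32

Answer: 32


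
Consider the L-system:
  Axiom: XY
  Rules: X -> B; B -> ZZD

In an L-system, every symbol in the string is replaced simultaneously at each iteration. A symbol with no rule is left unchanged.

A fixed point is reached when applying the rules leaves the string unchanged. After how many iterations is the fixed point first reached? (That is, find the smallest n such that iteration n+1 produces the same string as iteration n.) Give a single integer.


Answer: 2

Derivation:
Step 0: XY
Step 1: BY
Step 2: ZZDY
Step 3: ZZDY  (unchanged — fixed point at step 2)
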